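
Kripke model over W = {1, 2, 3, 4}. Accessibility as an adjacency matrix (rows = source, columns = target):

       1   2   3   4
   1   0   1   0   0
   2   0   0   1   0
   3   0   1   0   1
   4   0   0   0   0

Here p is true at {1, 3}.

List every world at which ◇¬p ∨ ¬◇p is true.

1: ◇¬p is T, ¬◇p is T. ✓
2: ◇¬p is F, ¬◇p is F. ✗
3: ◇¬p is T, ¬◇p is T. ✓
4: ◇¬p is F, ¬◇p is T. ✓

{1, 3, 4}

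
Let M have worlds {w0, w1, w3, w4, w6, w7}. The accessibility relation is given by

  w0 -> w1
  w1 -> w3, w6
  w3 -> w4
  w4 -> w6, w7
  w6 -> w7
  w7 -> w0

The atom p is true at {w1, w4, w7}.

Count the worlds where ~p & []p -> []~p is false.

3

w0: ~p & []p is T, []~p is F. ✗
w1: ~p & []p is F, []~p is T. ✓
w3: ~p & []p is T, []~p is F. ✗
w4: ~p & []p is F, []~p is F. ✓
w6: ~p & []p is T, []~p is F. ✗
w7: ~p & []p is F, []~p is T. ✓
Satisfying worlds: {w1, w4, w7}.
So ~p & []p -> []~p fails at the other 3 worlds.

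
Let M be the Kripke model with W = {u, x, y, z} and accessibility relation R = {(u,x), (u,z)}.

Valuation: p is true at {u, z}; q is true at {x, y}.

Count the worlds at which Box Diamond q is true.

u: successors {x, z}; Diamond q there: x:F, z:F. ✗
x: no successors, so Box Diamond q holds vacuously. ✓
y: no successors, so Box Diamond q holds vacuously. ✓
z: no successors, so Box Diamond q holds vacuously. ✓
Satisfying worlds: {x, y, z}.

3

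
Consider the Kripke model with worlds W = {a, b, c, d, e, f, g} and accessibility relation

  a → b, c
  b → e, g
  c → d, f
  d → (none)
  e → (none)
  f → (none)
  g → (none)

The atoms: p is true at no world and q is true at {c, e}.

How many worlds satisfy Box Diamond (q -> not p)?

a: successors {b, c}; Diamond (q -> not p) there: b:T, c:T. ✓
b: successors {e, g}; Diamond (q -> not p) there: e:F, g:F. ✗
c: successors {d, f}; Diamond (q -> not p) there: d:F, f:F. ✗
d: no successors, so Box Diamond (q -> not p) holds vacuously. ✓
e: no successors, so Box Diamond (q -> not p) holds vacuously. ✓
f: no successors, so Box Diamond (q -> not p) holds vacuously. ✓
g: no successors, so Box Diamond (q -> not p) holds vacuously. ✓
Satisfying worlds: {a, d, e, f, g}.

5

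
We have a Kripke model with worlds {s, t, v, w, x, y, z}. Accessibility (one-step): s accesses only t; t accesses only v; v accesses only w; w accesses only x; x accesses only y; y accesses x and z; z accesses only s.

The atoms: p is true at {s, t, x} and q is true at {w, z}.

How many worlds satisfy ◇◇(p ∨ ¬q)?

s: successors {t}; ◇(p ∨ ¬q) there: t:T. ✓
t: successors {v}; ◇(p ∨ ¬q) there: v:F. ✗
v: successors {w}; ◇(p ∨ ¬q) there: w:T. ✓
w: successors {x}; ◇(p ∨ ¬q) there: x:T. ✓
x: successors {y}; ◇(p ∨ ¬q) there: y:T. ✓
y: successors {x, z}; ◇(p ∨ ¬q) there: x:T, z:T. ✓
z: successors {s}; ◇(p ∨ ¬q) there: s:T. ✓
Satisfying worlds: {s, v, w, x, y, z}.

6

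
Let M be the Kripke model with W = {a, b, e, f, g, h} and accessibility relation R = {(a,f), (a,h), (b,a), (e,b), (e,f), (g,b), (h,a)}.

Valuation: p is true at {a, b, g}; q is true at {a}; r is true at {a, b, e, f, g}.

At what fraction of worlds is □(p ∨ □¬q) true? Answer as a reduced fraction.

5/6

a: successors {f, h}; p ∨ □¬q there: f:T, h:F. ✗
b: successors {a}; p ∨ □¬q there: a:T. ✓
e: successors {b, f}; p ∨ □¬q there: b:T, f:T. ✓
f: no successors, so □(p ∨ □¬q) holds vacuously. ✓
g: successors {b}; p ∨ □¬q there: b:T. ✓
h: successors {a}; p ∨ □¬q there: a:T. ✓
That's 5 of 6 worlds, so 5/6.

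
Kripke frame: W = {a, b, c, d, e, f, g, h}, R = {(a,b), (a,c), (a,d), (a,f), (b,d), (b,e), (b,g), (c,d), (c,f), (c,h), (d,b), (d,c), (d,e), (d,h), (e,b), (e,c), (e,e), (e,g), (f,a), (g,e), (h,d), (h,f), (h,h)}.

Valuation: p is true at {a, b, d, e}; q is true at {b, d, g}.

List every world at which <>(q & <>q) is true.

a: successors {b, c, d, f}; q & <>q there: b:T, c:F, d:T, f:F. ✓
b: successors {d, e, g}; q & <>q there: d:T, e:F, g:F. ✓
c: successors {d, f, h}; q & <>q there: d:T, f:F, h:F. ✓
d: successors {b, c, e, h}; q & <>q there: b:T, c:F, e:F, h:F. ✓
e: successors {b, c, e, g}; q & <>q there: b:T, c:F, e:F, g:F. ✓
f: successors {a}; q & <>q there: a:F. ✗
g: successors {e}; q & <>q there: e:F. ✗
h: successors {d, f, h}; q & <>q there: d:T, f:F, h:F. ✓

{a, b, c, d, e, h}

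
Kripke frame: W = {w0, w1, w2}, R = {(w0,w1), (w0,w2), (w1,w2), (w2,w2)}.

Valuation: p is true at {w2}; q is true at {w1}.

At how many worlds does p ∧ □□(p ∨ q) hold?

1

w0: p is F, □□(p ∨ q) is T. ✗
w1: p is F, □□(p ∨ q) is T. ✗
w2: p is T, □□(p ∨ q) is T. ✓
Satisfying worlds: {w2}.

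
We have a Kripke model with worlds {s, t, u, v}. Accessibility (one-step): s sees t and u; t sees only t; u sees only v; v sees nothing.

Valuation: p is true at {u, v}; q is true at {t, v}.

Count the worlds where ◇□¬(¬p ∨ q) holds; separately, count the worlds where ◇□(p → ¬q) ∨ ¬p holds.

For ◇□¬(¬p ∨ q):
s: successors {t, u}; □¬(¬p ∨ q) there: t:F, u:F. ✗
t: successors {t}; □¬(¬p ∨ q) there: t:F. ✗
u: successors {v}; □¬(¬p ∨ q) there: v:T. ✓
v: no successors, so ◇□¬(¬p ∨ q) fails. ✗
— 1 world.
For ◇□(p → ¬q) ∨ ¬p:
s: ◇□(p → ¬q) is T, ¬p is T. ✓
t: ◇□(p → ¬q) is T, ¬p is T. ✓
u: ◇□(p → ¬q) is T, ¬p is F. ✓
v: ◇□(p → ¬q) is F, ¬p is F. ✗
— 3 worlds.

1 and 3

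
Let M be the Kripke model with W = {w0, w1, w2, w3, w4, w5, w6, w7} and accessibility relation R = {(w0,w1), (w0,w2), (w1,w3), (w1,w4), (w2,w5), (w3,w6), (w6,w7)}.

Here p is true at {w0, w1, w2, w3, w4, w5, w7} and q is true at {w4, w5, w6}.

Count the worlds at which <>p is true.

w0: successors {w1, w2}; p there: w1:T, w2:T. ✓
w1: successors {w3, w4}; p there: w3:T, w4:T. ✓
w2: successors {w5}; p there: w5:T. ✓
w3: successors {w6}; p there: w6:F. ✗
w4: no successors, so <>p fails. ✗
w5: no successors, so <>p fails. ✗
w6: successors {w7}; p there: w7:T. ✓
w7: no successors, so <>p fails. ✗
Satisfying worlds: {w0, w1, w2, w6}.

4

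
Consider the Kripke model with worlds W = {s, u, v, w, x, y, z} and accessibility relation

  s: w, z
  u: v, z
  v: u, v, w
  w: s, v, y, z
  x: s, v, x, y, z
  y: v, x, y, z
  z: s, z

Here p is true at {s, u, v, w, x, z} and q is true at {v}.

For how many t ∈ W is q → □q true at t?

6

s: q is F, □q is F. ✓
u: q is F, □q is F. ✓
v: q is T, □q is F. ✗
w: q is F, □q is F. ✓
x: q is F, □q is F. ✓
y: q is F, □q is F. ✓
z: q is F, □q is F. ✓
Satisfying worlds: {s, u, w, x, y, z}.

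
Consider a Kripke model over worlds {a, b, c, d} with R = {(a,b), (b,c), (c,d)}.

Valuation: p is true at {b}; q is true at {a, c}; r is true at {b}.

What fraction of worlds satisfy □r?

a: successors {b}; r there: b:T. ✓
b: successors {c}; r there: c:F. ✗
c: successors {d}; r there: d:F. ✗
d: no successors, so □r holds vacuously. ✓
That's 2 of 4 worlds, so 2/4 = 1/2.

1/2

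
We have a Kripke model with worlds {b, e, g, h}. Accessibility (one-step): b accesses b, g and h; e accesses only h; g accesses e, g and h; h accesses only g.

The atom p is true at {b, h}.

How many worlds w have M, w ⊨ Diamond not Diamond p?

b: successors {b, g, h}; not Diamond p there: b:F, g:F, h:T. ✓
e: successors {h}; not Diamond p there: h:T. ✓
g: successors {e, g, h}; not Diamond p there: e:F, g:F, h:T. ✓
h: successors {g}; not Diamond p there: g:F. ✗
Satisfying worlds: {b, e, g}.

3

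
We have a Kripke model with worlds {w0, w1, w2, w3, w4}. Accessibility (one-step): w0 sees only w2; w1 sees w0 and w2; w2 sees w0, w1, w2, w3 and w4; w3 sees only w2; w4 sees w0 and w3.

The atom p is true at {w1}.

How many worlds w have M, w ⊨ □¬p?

4

w0: successors {w2}; ¬p there: w2:T. ✓
w1: successors {w0, w2}; ¬p there: w0:T, w2:T. ✓
w2: successors {w0, w1, w2, w3, w4}; ¬p there: w0:T, w1:F, w2:T, w3:T, w4:T. ✗
w3: successors {w2}; ¬p there: w2:T. ✓
w4: successors {w0, w3}; ¬p there: w0:T, w3:T. ✓
Satisfying worlds: {w0, w1, w3, w4}.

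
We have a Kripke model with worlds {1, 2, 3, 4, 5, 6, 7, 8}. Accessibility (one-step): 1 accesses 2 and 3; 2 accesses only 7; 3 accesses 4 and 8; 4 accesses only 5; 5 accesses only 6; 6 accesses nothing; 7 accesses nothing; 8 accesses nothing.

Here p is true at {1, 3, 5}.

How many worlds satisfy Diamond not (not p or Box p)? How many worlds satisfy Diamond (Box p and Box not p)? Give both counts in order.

2 and 3

For Diamond not (not p or Box p):
1: successors {2, 3}; not (not p or Box p) there: 2:F, 3:T. ✓
2: successors {7}; not (not p or Box p) there: 7:F. ✗
3: successors {4, 8}; not (not p or Box p) there: 4:F, 8:F. ✗
4: successors {5}; not (not p or Box p) there: 5:T. ✓
5: successors {6}; not (not p or Box p) there: 6:F. ✗
6: no successors, so Diamond not (not p or Box p) fails. ✗
7: no successors, so Diamond not (not p or Box p) fails. ✗
8: no successors, so Diamond not (not p or Box p) fails. ✗
— 2 worlds.
For Diamond (Box p and Box not p):
1: successors {2, 3}; Box p and Box not p there: 2:F, 3:F. ✗
2: successors {7}; Box p and Box not p there: 7:T. ✓
3: successors {4, 8}; Box p and Box not p there: 4:F, 8:T. ✓
4: successors {5}; Box p and Box not p there: 5:F. ✗
5: successors {6}; Box p and Box not p there: 6:T. ✓
6: no successors, so Diamond (Box p and Box not p) fails. ✗
7: no successors, so Diamond (Box p and Box not p) fails. ✗
8: no successors, so Diamond (Box p and Box not p) fails. ✗
— 3 worlds.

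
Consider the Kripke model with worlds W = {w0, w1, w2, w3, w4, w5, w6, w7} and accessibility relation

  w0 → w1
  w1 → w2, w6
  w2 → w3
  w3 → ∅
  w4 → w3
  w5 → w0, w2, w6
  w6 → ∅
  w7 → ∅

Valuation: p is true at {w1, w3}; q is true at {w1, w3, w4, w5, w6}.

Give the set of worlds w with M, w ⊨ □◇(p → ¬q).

{w0, w3, w6, w7}

w0: successors {w1}; ◇(p → ¬q) there: w1:T. ✓
w1: successors {w2, w6}; ◇(p → ¬q) there: w2:F, w6:F. ✗
w2: successors {w3}; ◇(p → ¬q) there: w3:F. ✗
w3: no successors, so □◇(p → ¬q) holds vacuously. ✓
w4: successors {w3}; ◇(p → ¬q) there: w3:F. ✗
w5: successors {w0, w2, w6}; ◇(p → ¬q) there: w0:F, w2:F, w6:F. ✗
w6: no successors, so □◇(p → ¬q) holds vacuously. ✓
w7: no successors, so □◇(p → ¬q) holds vacuously. ✓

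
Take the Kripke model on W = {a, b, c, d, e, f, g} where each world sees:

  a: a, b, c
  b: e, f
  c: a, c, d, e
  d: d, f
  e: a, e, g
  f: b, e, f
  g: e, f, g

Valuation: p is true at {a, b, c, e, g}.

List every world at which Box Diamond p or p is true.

{a, b, c, e, f, g}

a: Box Diamond p is T, p is T. ✓
b: Box Diamond p is T, p is T. ✓
c: Box Diamond p is F, p is T. ✓
d: Box Diamond p is F, p is F. ✗
e: Box Diamond p is T, p is T. ✓
f: Box Diamond p is T, p is F. ✓
g: Box Diamond p is T, p is T. ✓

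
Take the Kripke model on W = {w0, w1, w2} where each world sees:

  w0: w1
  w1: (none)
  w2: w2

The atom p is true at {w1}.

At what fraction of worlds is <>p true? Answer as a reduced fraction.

w0: successors {w1}; p there: w1:T. ✓
w1: no successors, so <>p fails. ✗
w2: successors {w2}; p there: w2:F. ✗
That's 1 of 3 worlds, so 1/3.

1/3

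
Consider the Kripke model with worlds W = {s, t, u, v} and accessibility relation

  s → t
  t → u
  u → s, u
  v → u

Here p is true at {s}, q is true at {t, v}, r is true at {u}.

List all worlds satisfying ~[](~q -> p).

s: [](~q -> p) is T. ✗
t: [](~q -> p) is F. ✓
u: [](~q -> p) is F. ✓
v: [](~q -> p) is F. ✓

{t, u, v}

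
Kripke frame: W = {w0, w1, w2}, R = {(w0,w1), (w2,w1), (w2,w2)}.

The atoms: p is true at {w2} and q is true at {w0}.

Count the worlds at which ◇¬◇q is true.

2

w0: successors {w1}; ¬◇q there: w1:T. ✓
w1: no successors, so ◇¬◇q fails. ✗
w2: successors {w1, w2}; ¬◇q there: w1:T, w2:T. ✓
Satisfying worlds: {w0, w2}.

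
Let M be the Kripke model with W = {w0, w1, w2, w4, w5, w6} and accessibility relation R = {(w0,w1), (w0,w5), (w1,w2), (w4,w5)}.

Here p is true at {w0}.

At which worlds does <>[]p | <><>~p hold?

w0: <>[]p is T, <><>~p is T. ✓
w1: <>[]p is T, <><>~p is F. ✓
w2: <>[]p is F, <><>~p is F. ✗
w4: <>[]p is T, <><>~p is F. ✓
w5: <>[]p is F, <><>~p is F. ✗
w6: <>[]p is F, <><>~p is F. ✗

{w0, w1, w4}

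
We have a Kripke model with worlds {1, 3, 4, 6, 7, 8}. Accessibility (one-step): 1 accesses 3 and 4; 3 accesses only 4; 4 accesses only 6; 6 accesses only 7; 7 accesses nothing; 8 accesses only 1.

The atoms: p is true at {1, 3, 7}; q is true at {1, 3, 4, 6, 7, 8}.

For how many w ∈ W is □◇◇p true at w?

2

1: successors {3, 4}; ◇◇p there: 3:F, 4:T. ✗
3: successors {4}; ◇◇p there: 4:T. ✓
4: successors {6}; ◇◇p there: 6:F. ✗
6: successors {7}; ◇◇p there: 7:F. ✗
7: no successors, so □◇◇p holds vacuously. ✓
8: successors {1}; ◇◇p there: 1:F. ✗
Satisfying worlds: {3, 7}.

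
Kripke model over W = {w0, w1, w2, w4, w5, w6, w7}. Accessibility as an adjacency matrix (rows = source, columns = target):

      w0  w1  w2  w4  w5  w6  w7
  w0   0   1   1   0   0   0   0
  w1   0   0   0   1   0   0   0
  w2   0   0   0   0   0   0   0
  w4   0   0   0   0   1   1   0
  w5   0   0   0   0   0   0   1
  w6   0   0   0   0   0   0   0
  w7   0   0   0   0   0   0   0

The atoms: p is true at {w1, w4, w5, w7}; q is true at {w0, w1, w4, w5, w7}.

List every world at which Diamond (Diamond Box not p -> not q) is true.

w0: successors {w1, w2}; Diamond Box not p -> not q there: w1:T, w2:T. ✓
w1: successors {w4}; Diamond Box not p -> not q there: w4:F. ✗
w2: no successors, so Diamond (Diamond Box not p -> not q) fails. ✗
w4: successors {w5, w6}; Diamond Box not p -> not q there: w5:F, w6:T. ✓
w5: successors {w7}; Diamond Box not p -> not q there: w7:T. ✓
w6: no successors, so Diamond (Diamond Box not p -> not q) fails. ✗
w7: no successors, so Diamond (Diamond Box not p -> not q) fails. ✗

{w0, w4, w5}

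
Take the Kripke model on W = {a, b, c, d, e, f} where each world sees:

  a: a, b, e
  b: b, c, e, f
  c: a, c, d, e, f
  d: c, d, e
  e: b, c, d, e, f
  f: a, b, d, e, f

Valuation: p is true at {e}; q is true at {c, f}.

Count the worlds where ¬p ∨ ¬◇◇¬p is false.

1

a: ¬p is T, ¬◇◇¬p is F. ✓
b: ¬p is T, ¬◇◇¬p is F. ✓
c: ¬p is T, ¬◇◇¬p is F. ✓
d: ¬p is T, ¬◇◇¬p is F. ✓
e: ¬p is F, ¬◇◇¬p is F. ✗
f: ¬p is T, ¬◇◇¬p is F. ✓
Satisfying worlds: {a, b, c, d, f}.
So ¬p ∨ ¬◇◇¬p fails at the other 1 world.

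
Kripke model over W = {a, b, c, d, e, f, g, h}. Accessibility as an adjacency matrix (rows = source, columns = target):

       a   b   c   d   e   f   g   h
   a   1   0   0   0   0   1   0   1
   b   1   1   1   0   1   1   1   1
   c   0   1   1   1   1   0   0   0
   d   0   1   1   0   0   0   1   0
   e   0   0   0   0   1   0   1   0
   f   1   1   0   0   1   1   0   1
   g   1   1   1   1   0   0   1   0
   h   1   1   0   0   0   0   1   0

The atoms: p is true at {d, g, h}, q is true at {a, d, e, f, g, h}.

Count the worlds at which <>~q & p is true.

a: <>~q is F, p is F. ✗
b: <>~q is T, p is F. ✗
c: <>~q is T, p is F. ✗
d: <>~q is T, p is T. ✓
e: <>~q is F, p is F. ✗
f: <>~q is T, p is F. ✗
g: <>~q is T, p is T. ✓
h: <>~q is T, p is T. ✓
Satisfying worlds: {d, g, h}.

3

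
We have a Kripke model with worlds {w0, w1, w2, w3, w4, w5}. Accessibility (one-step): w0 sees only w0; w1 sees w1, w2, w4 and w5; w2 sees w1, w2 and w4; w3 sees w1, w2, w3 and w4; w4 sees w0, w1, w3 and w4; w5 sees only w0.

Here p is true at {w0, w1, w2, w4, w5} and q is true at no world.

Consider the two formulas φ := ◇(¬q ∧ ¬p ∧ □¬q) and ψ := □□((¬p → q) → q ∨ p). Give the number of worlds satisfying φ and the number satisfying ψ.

For ◇(¬q ∧ ¬p ∧ □¬q):
w0: successors {w0}; ¬q ∧ ¬p ∧ □¬q there: w0:F. ✗
w1: successors {w1, w2, w4, w5}; ¬q ∧ ¬p ∧ □¬q there: w1:F, w2:F, w4:F, w5:F. ✗
w2: successors {w1, w2, w4}; ¬q ∧ ¬p ∧ □¬q there: w1:F, w2:F, w4:F. ✗
w3: successors {w1, w2, w3, w4}; ¬q ∧ ¬p ∧ □¬q there: w1:F, w2:F, w3:T, w4:F. ✓
w4: successors {w0, w1, w3, w4}; ¬q ∧ ¬p ∧ □¬q there: w0:F, w1:F, w3:T, w4:F. ✓
w5: successors {w0}; ¬q ∧ ¬p ∧ □¬q there: w0:F. ✗
— 2 worlds.
For □□((¬p → q) → q ∨ p):
w0: successors {w0}; □((¬p → q) → q ∨ p) there: w0:T. ✓
w1: successors {w1, w2, w4, w5}; □((¬p → q) → q ∨ p) there: w1:T, w2:T, w4:T, w5:T. ✓
w2: successors {w1, w2, w4}; □((¬p → q) → q ∨ p) there: w1:T, w2:T, w4:T. ✓
w3: successors {w1, w2, w3, w4}; □((¬p → q) → q ∨ p) there: w1:T, w2:T, w3:T, w4:T. ✓
w4: successors {w0, w1, w3, w4}; □((¬p → q) → q ∨ p) there: w0:T, w1:T, w3:T, w4:T. ✓
w5: successors {w0}; □((¬p → q) → q ∨ p) there: w0:T. ✓
— 6 worlds.

2 and 6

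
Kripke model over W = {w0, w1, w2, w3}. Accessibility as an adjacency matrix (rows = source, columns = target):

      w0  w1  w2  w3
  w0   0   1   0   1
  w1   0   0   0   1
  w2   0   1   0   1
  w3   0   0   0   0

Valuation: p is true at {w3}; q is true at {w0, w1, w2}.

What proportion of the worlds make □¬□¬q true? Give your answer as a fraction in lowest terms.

w0: successors {w1, w3}; ¬□¬q there: w1:F, w3:F. ✗
w1: successors {w3}; ¬□¬q there: w3:F. ✗
w2: successors {w1, w3}; ¬□¬q there: w1:F, w3:F. ✗
w3: no successors, so □¬□¬q holds vacuously. ✓
That's 1 of 4 worlds, so 1/4.

1/4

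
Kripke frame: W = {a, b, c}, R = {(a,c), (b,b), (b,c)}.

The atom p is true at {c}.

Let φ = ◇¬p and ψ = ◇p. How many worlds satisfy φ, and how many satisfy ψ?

1 and 2

For ◇¬p:
a: successors {c}; ¬p there: c:F. ✗
b: successors {b, c}; ¬p there: b:T, c:F. ✓
c: no successors, so ◇¬p fails. ✗
— 1 world.
For ◇p:
a: successors {c}; p there: c:T. ✓
b: successors {b, c}; p there: b:F, c:T. ✓
c: no successors, so ◇p fails. ✗
— 2 worlds.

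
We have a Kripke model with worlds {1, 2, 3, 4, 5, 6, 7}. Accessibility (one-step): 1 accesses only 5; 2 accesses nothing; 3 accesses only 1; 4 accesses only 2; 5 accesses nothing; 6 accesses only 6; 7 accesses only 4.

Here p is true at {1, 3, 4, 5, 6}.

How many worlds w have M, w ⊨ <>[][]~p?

4

1: successors {5}; [][]~p there: 5:T. ✓
2: no successors, so <>[][]~p fails. ✗
3: successors {1}; [][]~p there: 1:T. ✓
4: successors {2}; [][]~p there: 2:T. ✓
5: no successors, so <>[][]~p fails. ✗
6: successors {6}; [][]~p there: 6:F. ✗
7: successors {4}; [][]~p there: 4:T. ✓
Satisfying worlds: {1, 3, 4, 7}.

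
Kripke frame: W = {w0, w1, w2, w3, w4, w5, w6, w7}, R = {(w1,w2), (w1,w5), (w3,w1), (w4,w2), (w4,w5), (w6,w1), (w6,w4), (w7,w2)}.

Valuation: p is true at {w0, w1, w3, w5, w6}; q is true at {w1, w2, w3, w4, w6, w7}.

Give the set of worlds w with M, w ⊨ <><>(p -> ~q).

{w3, w6}

w0: no successors, so <><>(p -> ~q) fails. ✗
w1: successors {w2, w5}; <>(p -> ~q) there: w2:F, w5:F. ✗
w2: no successors, so <><>(p -> ~q) fails. ✗
w3: successors {w1}; <>(p -> ~q) there: w1:T. ✓
w4: successors {w2, w5}; <>(p -> ~q) there: w2:F, w5:F. ✗
w5: no successors, so <><>(p -> ~q) fails. ✗
w6: successors {w1, w4}; <>(p -> ~q) there: w1:T, w4:T. ✓
w7: successors {w2}; <>(p -> ~q) there: w2:F. ✗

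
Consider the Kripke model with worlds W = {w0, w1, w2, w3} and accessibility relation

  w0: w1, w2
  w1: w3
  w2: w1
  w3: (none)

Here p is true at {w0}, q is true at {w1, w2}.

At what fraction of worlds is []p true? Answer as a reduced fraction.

1/4

w0: successors {w1, w2}; p there: w1:F, w2:F. ✗
w1: successors {w3}; p there: w3:F. ✗
w2: successors {w1}; p there: w1:F. ✗
w3: no successors, so []p holds vacuously. ✓
That's 1 of 4 worlds, so 1/4.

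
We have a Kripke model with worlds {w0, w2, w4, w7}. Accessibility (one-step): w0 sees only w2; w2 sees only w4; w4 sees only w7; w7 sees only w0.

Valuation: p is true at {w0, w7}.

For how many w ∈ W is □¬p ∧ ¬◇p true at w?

w0: □¬p is T, ¬◇p is T. ✓
w2: □¬p is T, ¬◇p is T. ✓
w4: □¬p is F, ¬◇p is F. ✗
w7: □¬p is F, ¬◇p is F. ✗
Satisfying worlds: {w0, w2}.

2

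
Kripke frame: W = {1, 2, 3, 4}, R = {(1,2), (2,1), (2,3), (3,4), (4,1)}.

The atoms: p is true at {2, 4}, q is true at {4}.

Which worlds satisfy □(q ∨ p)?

1: successors {2}; q ∨ p there: 2:T. ✓
2: successors {1, 3}; q ∨ p there: 1:F, 3:F. ✗
3: successors {4}; q ∨ p there: 4:T. ✓
4: successors {1}; q ∨ p there: 1:F. ✗

{1, 3}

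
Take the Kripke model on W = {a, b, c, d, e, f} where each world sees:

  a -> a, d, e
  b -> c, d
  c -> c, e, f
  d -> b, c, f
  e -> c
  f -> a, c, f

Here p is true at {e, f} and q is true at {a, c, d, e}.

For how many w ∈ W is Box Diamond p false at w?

3

a: successors {a, d, e}; Diamond p there: a:T, d:T, e:F. ✗
b: successors {c, d}; Diamond p there: c:T, d:T. ✓
c: successors {c, e, f}; Diamond p there: c:T, e:F, f:T. ✗
d: successors {b, c, f}; Diamond p there: b:F, c:T, f:T. ✗
e: successors {c}; Diamond p there: c:T. ✓
f: successors {a, c, f}; Diamond p there: a:T, c:T, f:T. ✓
Satisfying worlds: {b, e, f}.
So Box Diamond p fails at the other 3 worlds.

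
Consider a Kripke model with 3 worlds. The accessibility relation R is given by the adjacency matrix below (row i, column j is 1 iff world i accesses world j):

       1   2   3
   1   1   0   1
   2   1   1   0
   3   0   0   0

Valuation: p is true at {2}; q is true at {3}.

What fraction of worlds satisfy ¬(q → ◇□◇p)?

1/3

1: q → ◇□◇p is T. ✗
2: q → ◇□◇p is T. ✗
3: q → ◇□◇p is F. ✓
That's 1 of 3 worlds, so 1/3.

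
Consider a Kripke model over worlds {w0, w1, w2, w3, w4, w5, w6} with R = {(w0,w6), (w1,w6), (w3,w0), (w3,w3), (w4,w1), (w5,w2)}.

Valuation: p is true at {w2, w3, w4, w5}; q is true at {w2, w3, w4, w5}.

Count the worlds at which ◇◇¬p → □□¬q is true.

6

w0: ◇◇¬p is F, □□¬q is T. ✓
w1: ◇◇¬p is F, □□¬q is T. ✓
w2: ◇◇¬p is F, □□¬q is T. ✓
w3: ◇◇¬p is T, □□¬q is F. ✗
w4: ◇◇¬p is T, □□¬q is T. ✓
w5: ◇◇¬p is F, □□¬q is T. ✓
w6: ◇◇¬p is F, □□¬q is T. ✓
Satisfying worlds: {w0, w1, w2, w4, w5, w6}.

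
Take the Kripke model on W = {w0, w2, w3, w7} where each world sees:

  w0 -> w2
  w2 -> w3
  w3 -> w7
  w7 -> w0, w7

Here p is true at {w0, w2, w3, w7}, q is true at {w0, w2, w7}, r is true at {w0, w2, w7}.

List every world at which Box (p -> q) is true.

{w0, w3, w7}

w0: successors {w2}; p -> q there: w2:T. ✓
w2: successors {w3}; p -> q there: w3:F. ✗
w3: successors {w7}; p -> q there: w7:T. ✓
w7: successors {w0, w7}; p -> q there: w0:T, w7:T. ✓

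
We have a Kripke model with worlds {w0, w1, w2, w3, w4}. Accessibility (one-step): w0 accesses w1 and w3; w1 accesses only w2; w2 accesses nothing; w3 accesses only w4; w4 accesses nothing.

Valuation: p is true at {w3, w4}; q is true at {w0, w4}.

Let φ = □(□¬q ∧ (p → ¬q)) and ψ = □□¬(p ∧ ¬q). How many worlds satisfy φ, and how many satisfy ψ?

3 and 5

For □(□¬q ∧ (p → ¬q)):
w0: successors {w1, w3}; □¬q ∧ (p → ¬q) there: w1:T, w3:F. ✗
w1: successors {w2}; □¬q ∧ (p → ¬q) there: w2:T. ✓
w2: no successors, so □(□¬q ∧ (p → ¬q)) holds vacuously. ✓
w3: successors {w4}; □¬q ∧ (p → ¬q) there: w4:F. ✗
w4: no successors, so □(□¬q ∧ (p → ¬q)) holds vacuously. ✓
— 3 worlds.
For □□¬(p ∧ ¬q):
w0: successors {w1, w3}; □¬(p ∧ ¬q) there: w1:T, w3:T. ✓
w1: successors {w2}; □¬(p ∧ ¬q) there: w2:T. ✓
w2: no successors, so □□¬(p ∧ ¬q) holds vacuously. ✓
w3: successors {w4}; □¬(p ∧ ¬q) there: w4:T. ✓
w4: no successors, so □□¬(p ∧ ¬q) holds vacuously. ✓
— 5 worlds.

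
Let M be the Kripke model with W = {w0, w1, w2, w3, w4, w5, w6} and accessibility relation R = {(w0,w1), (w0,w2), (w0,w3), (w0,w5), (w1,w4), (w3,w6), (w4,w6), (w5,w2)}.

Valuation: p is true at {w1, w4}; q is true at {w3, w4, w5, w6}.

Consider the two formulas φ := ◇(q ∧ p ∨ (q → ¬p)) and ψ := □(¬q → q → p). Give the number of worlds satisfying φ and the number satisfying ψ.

For ◇(q ∧ p ∨ (q → ¬p)):
w0: successors {w1, w2, w3, w5}; q ∧ p ∨ (q → ¬p) there: w1:T, w2:T, w3:T, w5:T. ✓
w1: successors {w4}; q ∧ p ∨ (q → ¬p) there: w4:T. ✓
w2: no successors, so ◇(q ∧ p ∨ (q → ¬p)) fails. ✗
w3: successors {w6}; q ∧ p ∨ (q → ¬p) there: w6:T. ✓
w4: successors {w6}; q ∧ p ∨ (q → ¬p) there: w6:T. ✓
w5: successors {w2}; q ∧ p ∨ (q → ¬p) there: w2:T. ✓
w6: no successors, so ◇(q ∧ p ∨ (q → ¬p)) fails. ✗
— 5 worlds.
For □(¬q → q → p):
w0: successors {w1, w2, w3, w5}; ¬q → q → p there: w1:T, w2:T, w3:T, w5:T. ✓
w1: successors {w4}; ¬q → q → p there: w4:T. ✓
w2: no successors, so □(¬q → q → p) holds vacuously. ✓
w3: successors {w6}; ¬q → q → p there: w6:T. ✓
w4: successors {w6}; ¬q → q → p there: w6:T. ✓
w5: successors {w2}; ¬q → q → p there: w2:T. ✓
w6: no successors, so □(¬q → q → p) holds vacuously. ✓
— 7 worlds.

5 and 7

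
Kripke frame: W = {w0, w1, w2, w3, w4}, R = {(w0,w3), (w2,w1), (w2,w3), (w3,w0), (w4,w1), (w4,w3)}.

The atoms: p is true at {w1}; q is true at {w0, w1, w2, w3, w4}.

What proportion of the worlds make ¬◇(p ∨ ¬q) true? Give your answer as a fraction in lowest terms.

w0: ◇(p ∨ ¬q) is F. ✓
w1: ◇(p ∨ ¬q) is F. ✓
w2: ◇(p ∨ ¬q) is T. ✗
w3: ◇(p ∨ ¬q) is F. ✓
w4: ◇(p ∨ ¬q) is T. ✗
That's 3 of 5 worlds, so 3/5.

3/5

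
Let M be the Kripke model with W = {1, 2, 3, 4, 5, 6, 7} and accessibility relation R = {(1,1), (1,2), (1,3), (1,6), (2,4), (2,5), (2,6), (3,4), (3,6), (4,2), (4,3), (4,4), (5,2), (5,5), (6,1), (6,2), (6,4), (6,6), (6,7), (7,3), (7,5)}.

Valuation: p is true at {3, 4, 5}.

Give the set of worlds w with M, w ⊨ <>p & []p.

{7}

1: <>p is T, []p is F. ✗
2: <>p is T, []p is F. ✗
3: <>p is T, []p is F. ✗
4: <>p is T, []p is F. ✗
5: <>p is T, []p is F. ✗
6: <>p is T, []p is F. ✗
7: <>p is T, []p is T. ✓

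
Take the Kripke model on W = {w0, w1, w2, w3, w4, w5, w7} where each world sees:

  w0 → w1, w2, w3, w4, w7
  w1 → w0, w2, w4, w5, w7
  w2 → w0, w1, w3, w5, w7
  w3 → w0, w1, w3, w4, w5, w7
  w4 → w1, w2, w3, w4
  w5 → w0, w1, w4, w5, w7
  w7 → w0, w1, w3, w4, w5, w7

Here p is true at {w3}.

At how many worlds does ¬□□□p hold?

w0: □□□p is F. ✓
w1: □□□p is F. ✓
w2: □□□p is F. ✓
w3: □□□p is F. ✓
w4: □□□p is F. ✓
w5: □□□p is F. ✓
w7: □□□p is F. ✓
Satisfying worlds: {w0, w1, w2, w3, w4, w5, w7}.

7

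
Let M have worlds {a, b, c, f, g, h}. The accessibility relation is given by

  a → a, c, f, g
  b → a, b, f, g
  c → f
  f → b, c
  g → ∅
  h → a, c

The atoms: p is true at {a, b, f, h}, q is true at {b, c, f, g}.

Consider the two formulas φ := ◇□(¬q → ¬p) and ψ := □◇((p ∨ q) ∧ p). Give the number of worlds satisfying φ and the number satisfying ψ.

For ◇□(¬q → ¬p):
a: successors {a, c, f, g}; □(¬q → ¬p) there: a:F, c:T, f:T, g:T. ✓
b: successors {a, b, f, g}; □(¬q → ¬p) there: a:F, b:F, f:T, g:T. ✓
c: successors {f}; □(¬q → ¬p) there: f:T. ✓
f: successors {b, c}; □(¬q → ¬p) there: b:F, c:T. ✓
g: no successors, so ◇□(¬q → ¬p) fails. ✗
h: successors {a, c}; □(¬q → ¬p) there: a:F, c:T. ✓
— 5 worlds.
For □◇((p ∨ q) ∧ p):
a: successors {a, c, f, g}; ◇((p ∨ q) ∧ p) there: a:T, c:T, f:T, g:F. ✗
b: successors {a, b, f, g}; ◇((p ∨ q) ∧ p) there: a:T, b:T, f:T, g:F. ✗
c: successors {f}; ◇((p ∨ q) ∧ p) there: f:T. ✓
f: successors {b, c}; ◇((p ∨ q) ∧ p) there: b:T, c:T. ✓
g: no successors, so □◇((p ∨ q) ∧ p) holds vacuously. ✓
h: successors {a, c}; ◇((p ∨ q) ∧ p) there: a:T, c:T. ✓
— 4 worlds.

5 and 4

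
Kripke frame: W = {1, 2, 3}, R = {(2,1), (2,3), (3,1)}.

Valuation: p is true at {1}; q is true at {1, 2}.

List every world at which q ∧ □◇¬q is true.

1: q is T, □◇¬q is T. ✓
2: q is T, □◇¬q is F. ✗
3: q is F, □◇¬q is F. ✗

{1}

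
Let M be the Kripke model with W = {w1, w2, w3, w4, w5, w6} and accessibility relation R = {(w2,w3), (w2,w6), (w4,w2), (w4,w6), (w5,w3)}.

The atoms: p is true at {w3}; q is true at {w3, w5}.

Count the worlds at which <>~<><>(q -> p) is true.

w1: no successors, so <>~<><>(q -> p) fails. ✗
w2: successors {w3, w6}; ~<><>(q -> p) there: w3:T, w6:T. ✓
w3: no successors, so <>~<><>(q -> p) fails. ✗
w4: successors {w2, w6}; ~<><>(q -> p) there: w2:T, w6:T. ✓
w5: successors {w3}; ~<><>(q -> p) there: w3:T. ✓
w6: no successors, so <>~<><>(q -> p) fails. ✗
Satisfying worlds: {w2, w4, w5}.

3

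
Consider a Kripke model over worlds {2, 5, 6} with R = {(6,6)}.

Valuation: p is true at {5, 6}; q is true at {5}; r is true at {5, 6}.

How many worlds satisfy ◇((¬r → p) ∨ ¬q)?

1

2: no successors, so ◇((¬r → p) ∨ ¬q) fails. ✗
5: no successors, so ◇((¬r → p) ∨ ¬q) fails. ✗
6: successors {6}; (¬r → p) ∨ ¬q there: 6:T. ✓
Satisfying worlds: {6}.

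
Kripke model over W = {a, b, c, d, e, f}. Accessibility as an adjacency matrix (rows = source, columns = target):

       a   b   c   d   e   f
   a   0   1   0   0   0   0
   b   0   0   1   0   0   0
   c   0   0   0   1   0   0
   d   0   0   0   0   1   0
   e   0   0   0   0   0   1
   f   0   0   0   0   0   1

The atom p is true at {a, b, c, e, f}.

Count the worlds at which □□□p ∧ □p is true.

a: □□□p is F, □p is T. ✗
b: □□□p is T, □p is T. ✓
c: □□□p is T, □p is F. ✗
d: □□□p is T, □p is T. ✓
e: □□□p is T, □p is T. ✓
f: □□□p is T, □p is T. ✓
Satisfying worlds: {b, d, e, f}.

4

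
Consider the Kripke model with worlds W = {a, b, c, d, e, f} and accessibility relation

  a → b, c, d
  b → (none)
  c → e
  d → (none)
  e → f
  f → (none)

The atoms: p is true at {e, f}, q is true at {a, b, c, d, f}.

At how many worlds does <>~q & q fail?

a: <>~q is F, q is T. ✗
b: <>~q is F, q is T. ✗
c: <>~q is T, q is T. ✓
d: <>~q is F, q is T. ✗
e: <>~q is F, q is F. ✗
f: <>~q is F, q is T. ✗
Satisfying worlds: {c}.
So <>~q & q fails at the other 5 worlds.

5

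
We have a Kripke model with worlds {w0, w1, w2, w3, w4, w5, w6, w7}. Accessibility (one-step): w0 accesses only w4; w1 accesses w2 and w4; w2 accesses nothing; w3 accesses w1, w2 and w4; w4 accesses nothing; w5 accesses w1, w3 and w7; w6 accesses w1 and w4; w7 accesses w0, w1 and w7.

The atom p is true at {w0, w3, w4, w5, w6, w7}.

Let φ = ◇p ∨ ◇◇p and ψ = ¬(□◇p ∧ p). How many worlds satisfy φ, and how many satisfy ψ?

For ◇p ∨ ◇◇p:
w0: ◇p is T, ◇◇p is F. ✓
w1: ◇p is T, ◇◇p is F. ✓
w2: ◇p is F, ◇◇p is F. ✗
w3: ◇p is T, ◇◇p is T. ✓
w4: ◇p is F, ◇◇p is F. ✗
w5: ◇p is T, ◇◇p is T. ✓
w6: ◇p is T, ◇◇p is T. ✓
w7: ◇p is T, ◇◇p is T. ✓
— 6 worlds.
For ¬(□◇p ∧ p):
w0: □◇p ∧ p is F. ✓
w1: □◇p ∧ p is F. ✓
w2: □◇p ∧ p is F. ✓
w3: □◇p ∧ p is F. ✓
w4: □◇p ∧ p is T. ✗
w5: □◇p ∧ p is T. ✗
w6: □◇p ∧ p is F. ✓
w7: □◇p ∧ p is T. ✗
— 5 worlds.

6 and 5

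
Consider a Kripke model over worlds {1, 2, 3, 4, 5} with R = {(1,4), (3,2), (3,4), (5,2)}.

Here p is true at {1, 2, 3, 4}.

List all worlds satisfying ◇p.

{1, 3, 5}

1: successors {4}; p there: 4:T. ✓
2: no successors, so ◇p fails. ✗
3: successors {2, 4}; p there: 2:T, 4:T. ✓
4: no successors, so ◇p fails. ✗
5: successors {2}; p there: 2:T. ✓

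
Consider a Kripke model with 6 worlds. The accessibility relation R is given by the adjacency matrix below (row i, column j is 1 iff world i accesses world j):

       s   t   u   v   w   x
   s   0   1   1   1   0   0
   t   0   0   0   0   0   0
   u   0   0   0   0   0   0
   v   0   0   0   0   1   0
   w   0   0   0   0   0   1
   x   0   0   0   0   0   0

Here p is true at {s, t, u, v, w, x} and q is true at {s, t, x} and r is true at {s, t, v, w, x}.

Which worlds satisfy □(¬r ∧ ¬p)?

s: successors {t, u, v}; ¬r ∧ ¬p there: t:F, u:F, v:F. ✗
t: no successors, so □(¬r ∧ ¬p) holds vacuously. ✓
u: no successors, so □(¬r ∧ ¬p) holds vacuously. ✓
v: successors {w}; ¬r ∧ ¬p there: w:F. ✗
w: successors {x}; ¬r ∧ ¬p there: x:F. ✗
x: no successors, so □(¬r ∧ ¬p) holds vacuously. ✓

{t, u, x}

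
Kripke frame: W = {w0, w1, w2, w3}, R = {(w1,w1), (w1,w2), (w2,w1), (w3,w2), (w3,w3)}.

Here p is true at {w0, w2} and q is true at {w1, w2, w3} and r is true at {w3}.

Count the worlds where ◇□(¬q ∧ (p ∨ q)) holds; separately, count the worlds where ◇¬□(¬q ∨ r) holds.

For ◇□(¬q ∧ (p ∨ q)):
w0: no successors, so ◇□(¬q ∧ (p ∨ q)) fails. ✗
w1: successors {w1, w2}; □(¬q ∧ (p ∨ q)) there: w1:F, w2:F. ✗
w2: successors {w1}; □(¬q ∧ (p ∨ q)) there: w1:F. ✗
w3: successors {w2, w3}; □(¬q ∧ (p ∨ q)) there: w2:F, w3:F. ✗
— 0 worlds.
For ◇¬□(¬q ∨ r):
w0: no successors, so ◇¬□(¬q ∨ r) fails. ✗
w1: successors {w1, w2}; ¬□(¬q ∨ r) there: w1:T, w2:T. ✓
w2: successors {w1}; ¬□(¬q ∨ r) there: w1:T. ✓
w3: successors {w2, w3}; ¬□(¬q ∨ r) there: w2:T, w3:T. ✓
— 3 worlds.

0 and 3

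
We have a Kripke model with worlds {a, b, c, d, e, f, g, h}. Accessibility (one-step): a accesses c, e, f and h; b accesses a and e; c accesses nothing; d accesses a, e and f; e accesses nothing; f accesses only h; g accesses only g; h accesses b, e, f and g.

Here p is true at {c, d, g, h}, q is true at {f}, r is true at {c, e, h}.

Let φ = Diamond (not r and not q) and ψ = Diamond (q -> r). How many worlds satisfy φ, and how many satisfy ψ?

For Diamond (not r and not q):
a: successors {c, e, f, h}; not r and not q there: c:F, e:F, f:F, h:F. ✗
b: successors {a, e}; not r and not q there: a:T, e:F. ✓
c: no successors, so Diamond (not r and not q) fails. ✗
d: successors {a, e, f}; not r and not q there: a:T, e:F, f:F. ✓
e: no successors, so Diamond (not r and not q) fails. ✗
f: successors {h}; not r and not q there: h:F. ✗
g: successors {g}; not r and not q there: g:T. ✓
h: successors {b, e, f, g}; not r and not q there: b:T, e:F, f:F, g:T. ✓
— 4 worlds.
For Diamond (q -> r):
a: successors {c, e, f, h}; q -> r there: c:T, e:T, f:F, h:T. ✓
b: successors {a, e}; q -> r there: a:T, e:T. ✓
c: no successors, so Diamond (q -> r) fails. ✗
d: successors {a, e, f}; q -> r there: a:T, e:T, f:F. ✓
e: no successors, so Diamond (q -> r) fails. ✗
f: successors {h}; q -> r there: h:T. ✓
g: successors {g}; q -> r there: g:T. ✓
h: successors {b, e, f, g}; q -> r there: b:T, e:T, f:F, g:T. ✓
— 6 worlds.

4 and 6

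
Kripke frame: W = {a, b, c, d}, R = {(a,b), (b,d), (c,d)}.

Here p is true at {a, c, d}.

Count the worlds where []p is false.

1

a: successors {b}; p there: b:F. ✗
b: successors {d}; p there: d:T. ✓
c: successors {d}; p there: d:T. ✓
d: no successors, so []p holds vacuously. ✓
Satisfying worlds: {b, c, d}.
So []p fails at the other 1 world.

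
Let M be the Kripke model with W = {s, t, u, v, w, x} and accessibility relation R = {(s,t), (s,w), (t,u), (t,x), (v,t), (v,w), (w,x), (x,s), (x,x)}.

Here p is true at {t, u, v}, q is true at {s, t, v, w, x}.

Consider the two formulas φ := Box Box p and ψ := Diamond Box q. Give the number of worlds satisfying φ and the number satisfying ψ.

For Box Box p:
s: successors {t, w}; Box p there: t:F, w:F. ✗
t: successors {u, x}; Box p there: u:T, x:F. ✗
u: no successors, so Box Box p holds vacuously. ✓
v: successors {t, w}; Box p there: t:F, w:F. ✗
w: successors {x}; Box p there: x:F. ✗
x: successors {s, x}; Box p there: s:F, x:F. ✗
— 1 world.
For Diamond Box q:
s: successors {t, w}; Box q there: t:F, w:T. ✓
t: successors {u, x}; Box q there: u:T, x:T. ✓
u: no successors, so Diamond Box q fails. ✗
v: successors {t, w}; Box q there: t:F, w:T. ✓
w: successors {x}; Box q there: x:T. ✓
x: successors {s, x}; Box q there: s:T, x:T. ✓
— 5 worlds.

1 and 5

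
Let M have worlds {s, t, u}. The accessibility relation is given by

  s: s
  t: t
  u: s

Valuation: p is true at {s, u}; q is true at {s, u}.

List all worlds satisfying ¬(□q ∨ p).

{t}

s: □q ∨ p is T. ✗
t: □q ∨ p is F. ✓
u: □q ∨ p is T. ✗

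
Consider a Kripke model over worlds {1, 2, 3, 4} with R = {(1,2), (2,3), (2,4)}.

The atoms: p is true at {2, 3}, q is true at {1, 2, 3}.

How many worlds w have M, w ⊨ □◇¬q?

3

1: successors {2}; ◇¬q there: 2:T. ✓
2: successors {3, 4}; ◇¬q there: 3:F, 4:F. ✗
3: no successors, so □◇¬q holds vacuously. ✓
4: no successors, so □◇¬q holds vacuously. ✓
Satisfying worlds: {1, 3, 4}.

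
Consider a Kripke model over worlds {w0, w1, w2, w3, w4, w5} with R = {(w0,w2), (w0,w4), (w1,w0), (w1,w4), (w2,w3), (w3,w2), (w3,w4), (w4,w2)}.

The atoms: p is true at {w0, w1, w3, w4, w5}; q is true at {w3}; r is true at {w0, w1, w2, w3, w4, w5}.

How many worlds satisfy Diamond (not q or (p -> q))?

w0: successors {w2, w4}; not q or (p -> q) there: w2:T, w4:T. ✓
w1: successors {w0, w4}; not q or (p -> q) there: w0:T, w4:T. ✓
w2: successors {w3}; not q or (p -> q) there: w3:T. ✓
w3: successors {w2, w4}; not q or (p -> q) there: w2:T, w4:T. ✓
w4: successors {w2}; not q or (p -> q) there: w2:T. ✓
w5: no successors, so Diamond (not q or (p -> q)) fails. ✗
Satisfying worlds: {w0, w1, w2, w3, w4}.

5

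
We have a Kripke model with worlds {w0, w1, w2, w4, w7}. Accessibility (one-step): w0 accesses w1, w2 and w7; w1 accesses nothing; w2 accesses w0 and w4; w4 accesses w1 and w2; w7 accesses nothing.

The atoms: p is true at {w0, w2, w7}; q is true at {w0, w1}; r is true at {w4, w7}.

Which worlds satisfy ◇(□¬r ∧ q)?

{w0, w4}

w0: successors {w1, w2, w7}; □¬r ∧ q there: w1:T, w2:F, w7:F. ✓
w1: no successors, so ◇(□¬r ∧ q) fails. ✗
w2: successors {w0, w4}; □¬r ∧ q there: w0:F, w4:F. ✗
w4: successors {w1, w2}; □¬r ∧ q there: w1:T, w2:F. ✓
w7: no successors, so ◇(□¬r ∧ q) fails. ✗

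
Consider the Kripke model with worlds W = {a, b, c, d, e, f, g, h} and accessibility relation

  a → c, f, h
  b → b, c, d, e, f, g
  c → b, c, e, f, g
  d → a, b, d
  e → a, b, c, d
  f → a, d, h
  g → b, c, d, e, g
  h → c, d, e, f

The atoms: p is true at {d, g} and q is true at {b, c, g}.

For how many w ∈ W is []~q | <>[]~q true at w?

a: []~q is F, <>[]~q is T. ✓
b: []~q is F, <>[]~q is T. ✓
c: []~q is F, <>[]~q is T. ✓
d: []~q is F, <>[]~q is F. ✗
e: []~q is F, <>[]~q is F. ✗
f: []~q is T, <>[]~q is F. ✓
g: []~q is F, <>[]~q is F. ✗
h: []~q is F, <>[]~q is T. ✓
Satisfying worlds: {a, b, c, f, h}.

5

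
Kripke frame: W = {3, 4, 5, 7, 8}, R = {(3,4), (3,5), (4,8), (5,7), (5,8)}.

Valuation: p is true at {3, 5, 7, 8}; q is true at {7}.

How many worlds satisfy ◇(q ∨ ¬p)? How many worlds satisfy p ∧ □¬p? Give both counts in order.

For ◇(q ∨ ¬p):
3: successors {4, 5}; q ∨ ¬p there: 4:T, 5:F. ✓
4: successors {8}; q ∨ ¬p there: 8:F. ✗
5: successors {7, 8}; q ∨ ¬p there: 7:T, 8:F. ✓
7: no successors, so ◇(q ∨ ¬p) fails. ✗
8: no successors, so ◇(q ∨ ¬p) fails. ✗
— 2 worlds.
For p ∧ □¬p:
3: p is T, □¬p is F. ✗
4: p is F, □¬p is F. ✗
5: p is T, □¬p is F. ✗
7: p is T, □¬p is T. ✓
8: p is T, □¬p is T. ✓
— 2 worlds.

2 and 2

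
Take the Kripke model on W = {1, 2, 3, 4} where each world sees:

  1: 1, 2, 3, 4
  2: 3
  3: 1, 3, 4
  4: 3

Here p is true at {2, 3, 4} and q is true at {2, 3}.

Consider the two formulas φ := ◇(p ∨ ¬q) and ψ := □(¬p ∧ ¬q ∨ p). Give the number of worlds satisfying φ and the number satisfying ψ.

For ◇(p ∨ ¬q):
1: successors {1, 2, 3, 4}; p ∨ ¬q there: 1:T, 2:T, 3:T, 4:T. ✓
2: successors {3}; p ∨ ¬q there: 3:T. ✓
3: successors {1, 3, 4}; p ∨ ¬q there: 1:T, 3:T, 4:T. ✓
4: successors {3}; p ∨ ¬q there: 3:T. ✓
— 4 worlds.
For □(¬p ∧ ¬q ∨ p):
1: successors {1, 2, 3, 4}; ¬p ∧ ¬q ∨ p there: 1:T, 2:T, 3:T, 4:T. ✓
2: successors {3}; ¬p ∧ ¬q ∨ p there: 3:T. ✓
3: successors {1, 3, 4}; ¬p ∧ ¬q ∨ p there: 1:T, 3:T, 4:T. ✓
4: successors {3}; ¬p ∧ ¬q ∨ p there: 3:T. ✓
— 4 worlds.

4 and 4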